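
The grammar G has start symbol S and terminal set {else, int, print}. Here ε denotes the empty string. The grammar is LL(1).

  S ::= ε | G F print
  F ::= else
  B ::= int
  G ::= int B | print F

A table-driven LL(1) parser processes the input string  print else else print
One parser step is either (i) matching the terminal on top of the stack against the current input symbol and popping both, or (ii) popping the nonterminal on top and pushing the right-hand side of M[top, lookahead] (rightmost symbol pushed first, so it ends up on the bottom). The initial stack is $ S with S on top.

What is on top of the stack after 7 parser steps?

     Stack              Input                    Action
  1  $ S                print else else print $  expand S ::= G F print
  2  $ print F G        print else else print $  expand G ::= print F
  3  $ print F F print  print else else print $  match print
  4  $ print F F        else else print $        expand F ::= else
  5  $ print F else     else else print $        match else
  6  $ print F          else print $             expand F ::= else
  7  $ print else       else print $             match else
Stack after step 7: $ print (top = print).

print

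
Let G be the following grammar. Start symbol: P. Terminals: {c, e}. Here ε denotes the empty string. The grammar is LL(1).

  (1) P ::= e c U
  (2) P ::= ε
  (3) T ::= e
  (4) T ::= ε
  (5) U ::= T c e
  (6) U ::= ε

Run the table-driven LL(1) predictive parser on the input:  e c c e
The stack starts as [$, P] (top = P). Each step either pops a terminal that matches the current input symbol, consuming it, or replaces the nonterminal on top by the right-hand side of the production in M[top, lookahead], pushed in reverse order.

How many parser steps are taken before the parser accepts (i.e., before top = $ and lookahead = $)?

     Stack    Input      Action
  1  $ P      e c c e $  expand P ::= e c U
  2  $ U c e  e c c e $  match e
  3  $ U c    c c e $    match c
  4  $ U      c e $      expand U ::= T c e
  5  $ e c T  c e $      expand T ::= ε
  6  $ e c    c e $      match c
  7  $ e      e $        match e
Accept reached after 7 steps.

7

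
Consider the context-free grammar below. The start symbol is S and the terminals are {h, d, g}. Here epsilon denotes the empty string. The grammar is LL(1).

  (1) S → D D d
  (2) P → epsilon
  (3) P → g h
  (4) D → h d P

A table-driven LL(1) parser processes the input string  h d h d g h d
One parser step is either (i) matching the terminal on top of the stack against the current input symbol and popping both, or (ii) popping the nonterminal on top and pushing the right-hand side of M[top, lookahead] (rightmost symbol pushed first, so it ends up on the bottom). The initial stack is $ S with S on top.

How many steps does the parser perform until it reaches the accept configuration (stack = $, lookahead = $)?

12

step 1: stack=$ S  input=h d h d g h d $  — expand S → D D d
step 2: stack=$ d D D  input=h d h d g h d $  — expand D → h d P
step 3: stack=$ d D P d h  input=h d h d g h d $  — match h
step 4: stack=$ d D P d  input=d h d g h d $  — match d
step 5: stack=$ d D P  input=h d g h d $  — expand P → epsilon
step 6: stack=$ d D  input=h d g h d $  — expand D → h d P
step 7: stack=$ d P d h  input=h d g h d $  — match h
step 8: stack=$ d P d  input=d g h d $  — match d
step 9: stack=$ d P  input=g h d $  — expand P → g h
step 10: stack=$ d h g  input=g h d $  — match g
step 11: stack=$ d h  input=h d $  — match h
step 12: stack=$ d  input=d $  — match d
Accept reached after 12 steps.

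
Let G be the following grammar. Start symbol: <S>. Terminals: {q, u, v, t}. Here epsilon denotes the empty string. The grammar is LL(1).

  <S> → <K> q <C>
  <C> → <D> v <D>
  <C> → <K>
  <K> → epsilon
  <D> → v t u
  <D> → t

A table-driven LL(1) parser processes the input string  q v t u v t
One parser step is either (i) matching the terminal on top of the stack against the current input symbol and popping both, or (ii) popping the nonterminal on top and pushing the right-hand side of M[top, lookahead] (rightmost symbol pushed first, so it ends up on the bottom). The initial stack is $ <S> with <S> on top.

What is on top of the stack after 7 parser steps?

     Stack          Input          Action
  1  $ <S>          q v t u v t $  expand <S> → <K> q <C>
  2  $ <C> q <K>    q v t u v t $  expand <K> → epsilon
  3  $ <C> q        q v t u v t $  match q
  4  $ <C>          v t u v t $    expand <C> → <D> v <D>
  5  $ <D> v <D>    v t u v t $    expand <D> → v t u
  6  $ <D> v u t v  v t u v t $    match v
  7  $ <D> v u t    t u v t $      match t
Stack after step 7: $ <D> v u (top = u).

u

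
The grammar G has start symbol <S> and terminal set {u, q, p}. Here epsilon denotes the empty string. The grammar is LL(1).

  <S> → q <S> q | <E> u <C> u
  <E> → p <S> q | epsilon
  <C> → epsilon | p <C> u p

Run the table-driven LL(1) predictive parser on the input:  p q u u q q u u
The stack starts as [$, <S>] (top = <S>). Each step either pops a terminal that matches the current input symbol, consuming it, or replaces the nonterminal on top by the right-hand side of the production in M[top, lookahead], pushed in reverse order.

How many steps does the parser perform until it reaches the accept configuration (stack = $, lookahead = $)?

step 1: stack=$ <S>  input=p q u u q q u u $  — expand <S> → <E> u <C> u
step 2: stack=$ u <C> u <E>  input=p q u u q q u u $  — expand <E> → p <S> q
step 3: stack=$ u <C> u q <S> p  input=p q u u q q u u $  — match p
step 4: stack=$ u <C> u q <S>  input=q u u q q u u $  — expand <S> → q <S> q
step 5: stack=$ u <C> u q q <S> q  input=q u u q q u u $  — match q
step 6: stack=$ u <C> u q q <S>  input=u u q q u u $  — expand <S> → <E> u <C> u
step 7: stack=$ u <C> u q q u <C> u <E>  input=u u q q u u $  — expand <E> → epsilon
step 8: stack=$ u <C> u q q u <C> u  input=u u q q u u $  — match u
step 9: stack=$ u <C> u q q u <C>  input=u q q u u $  — expand <C> → epsilon
step 10: stack=$ u <C> u q q u  input=u q q u u $  — match u
step 11: stack=$ u <C> u q q  input=q q u u $  — match q
step 12: stack=$ u <C> u q  input=q u u $  — match q
step 13: stack=$ u <C> u  input=u u $  — match u
step 14: stack=$ u <C>  input=u $  — expand <C> → epsilon
step 15: stack=$ u  input=u $  — match u
Accept reached after 15 steps.

15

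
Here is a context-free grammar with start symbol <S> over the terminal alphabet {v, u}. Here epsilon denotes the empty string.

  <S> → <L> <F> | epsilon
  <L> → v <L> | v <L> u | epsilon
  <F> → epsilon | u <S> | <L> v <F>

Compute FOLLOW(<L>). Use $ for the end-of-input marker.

{$, u, v}

FIRST(<L>) = {epsilon, v}
FIRST(<F>) = {epsilon, u, v}  (via <L> v <F>)
FIRST(<S>) = {epsilon, u, v}  (via <L> <F>)
FOLLOW(<S>) includes $ since <S> is the start symbol.
FOLLOW(<S>): in <F>→u <S>, the suffix after <S> is empty, so FOLLOW(<S>) ⊇ FOLLOW(<F>) = {$}. Thus FOLLOW(<S>) = {$}.
FOLLOW(<L>): in <S>→<L> <F>, <L> is followed by <F> with FIRST {epsilon, u, v}; in <S>→<L> <F>, the suffix after <L> is nullable, so FOLLOW(<L>) ⊇ FOLLOW(<S>) = {$}; in <L>→v <L>, the suffix after <L> is empty (adds nothing new); in <L>→v <L> u, <L> is followed by u with FIRST {u}; in <F>→<L> v <F>, <L> is followed by v <F> with FIRST {v}. Thus FOLLOW(<L>) = {$, u, v}.
FOLLOW(<F>): in <S>→<L> <F>, the suffix after <F> is empty, so FOLLOW(<F>) ⊇ FOLLOW(<S>) = {$}; in <F>→<L> v <F>, the suffix after <F> is empty (adds nothing new). Thus FOLLOW(<F>) = {$}.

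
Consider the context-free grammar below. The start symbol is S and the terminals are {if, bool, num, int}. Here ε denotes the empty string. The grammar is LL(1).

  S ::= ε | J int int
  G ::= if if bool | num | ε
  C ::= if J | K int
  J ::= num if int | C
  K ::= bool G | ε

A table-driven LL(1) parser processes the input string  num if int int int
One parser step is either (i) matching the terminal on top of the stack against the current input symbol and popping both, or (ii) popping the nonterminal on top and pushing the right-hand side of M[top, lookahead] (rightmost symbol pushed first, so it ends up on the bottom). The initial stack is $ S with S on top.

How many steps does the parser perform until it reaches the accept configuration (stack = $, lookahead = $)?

7

     Stack                 Input                 Action
  1  $ S                   num if int int int $  expand S ::= J int int
  2  $ int int J           num if int int int $  expand J ::= num if int
  3  $ int int int if num  num if int int int $  match num
  4  $ int int int if      if int int int $      match if
  5  $ int int int         int int int $         match int
  6  $ int int             int int $             match int
  7  $ int                 int $                 match int
Accept reached after 7 steps.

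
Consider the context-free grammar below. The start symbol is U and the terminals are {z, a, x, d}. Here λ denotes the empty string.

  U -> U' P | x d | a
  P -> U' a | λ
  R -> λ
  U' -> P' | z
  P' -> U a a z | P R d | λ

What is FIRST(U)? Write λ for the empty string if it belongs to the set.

FIRST(R): from R->λ we get {λ}. So FIRST(R) = {λ}.
FIRST(U): from U->U' P we get {λ, a, d, x, z}; from U->x d we get {x}; from U->a we get {a}. So FIRST(U) = {λ, a, d, x, z}.
FIRST(P): from P->U' a we get {a, d, x, z}; from P->λ we get {λ}. So FIRST(P) = {λ, a, d, x, z}.
FIRST(P'): from P'->U a a z we get {a, d, x, z}; from P'->P R d we get {a, d, x, z}; from P'->λ we get {λ}. So FIRST(P') = {λ, a, d, x, z}.
FIRST(U'): from U'->P' we get {λ, a, d, x, z}; from U'->z we get {z}. So FIRST(U') = {λ, a, d, x, z}.

{λ, a, d, x, z}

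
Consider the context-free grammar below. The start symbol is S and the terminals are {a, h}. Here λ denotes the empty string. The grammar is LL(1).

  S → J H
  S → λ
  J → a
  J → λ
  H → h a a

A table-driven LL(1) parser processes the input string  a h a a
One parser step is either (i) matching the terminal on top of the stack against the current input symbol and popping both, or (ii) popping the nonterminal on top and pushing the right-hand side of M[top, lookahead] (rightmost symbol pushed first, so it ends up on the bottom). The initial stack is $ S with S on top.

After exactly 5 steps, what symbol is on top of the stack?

a

step 1: stack=$ S  input=a h a a $  — expand S → J H
step 2: stack=$ H J  input=a h a a $  — expand J → a
step 3: stack=$ H a  input=a h a a $  — match a
step 4: stack=$ H  input=h a a $  — expand H → h a a
step 5: stack=$ a a h  input=h a a $  — match h
Stack after step 5: $ a a (top = a).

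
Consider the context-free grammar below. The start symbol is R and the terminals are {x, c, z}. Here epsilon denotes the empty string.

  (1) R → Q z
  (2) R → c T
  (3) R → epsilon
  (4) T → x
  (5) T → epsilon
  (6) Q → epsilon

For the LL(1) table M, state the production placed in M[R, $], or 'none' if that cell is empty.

FIRST(T) = {epsilon, x}
FIRST(Q) = {epsilon}
FIRST(R) = {epsilon, c, z}  (via Q z)
FOLLOW(R) includes $ since R is the start symbol.
FOLLOW(R): R appears on no right-hand side. Thus FOLLOW(R) = {$}.
For R → Q z: FIRST(Q z) = {z}, so it goes in M[R, t] for t ∈ {z}.
For R → c T: FIRST(c T) = {c}, so it goes in M[R, t] for t ∈ {c}.
For R → epsilon: FIRST(epsilon) = {epsilon}, so it goes in M[R, t] for t ∈ {}; since epsilon ∈ FIRST, also for every t ∈ FOLLOW(R) = {$}.

R → epsilon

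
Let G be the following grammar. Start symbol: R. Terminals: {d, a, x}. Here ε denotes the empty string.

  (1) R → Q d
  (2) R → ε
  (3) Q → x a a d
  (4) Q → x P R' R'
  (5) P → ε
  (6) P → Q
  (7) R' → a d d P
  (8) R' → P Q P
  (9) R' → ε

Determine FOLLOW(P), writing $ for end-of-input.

{a, d, x}

FIRST(Q) = {x}
FIRST(R) = {ε, x}  (via Q d)
FIRST(P) = {ε, x}  (via Q)
FIRST(R') = {ε, a, x}  (via P Q P)
FOLLOW(R) includes $ since R is the start symbol.
FOLLOW(R): R appears on no right-hand side. Thus FOLLOW(R) = {$}.
FOLLOW(Q): in R→Q d, Q is followed by d with FIRST {d}; in P→Q, the suffix after Q is empty, so FOLLOW(Q) ⊇ FOLLOW(P) = {a, d, x}; in R'→P Q P, Q is followed by P with FIRST {ε, x}; in R'→P Q P, the suffix after Q is nullable, so FOLLOW(Q) ⊇ FOLLOW(R') = {a, d, x}. Thus FOLLOW(Q) = {a, d, x}.
FOLLOW(R'): in Q→x P R' R' (occurrence 1), R' is followed by R' with FIRST {ε, a, x}; in Q→x P R' R' (occurrence 1), the suffix after R' is nullable, so FOLLOW(R') ⊇ FOLLOW(Q) = {a, d, x}; in Q→x P R' R' (occurrence 2), the suffix after R' is empty, so FOLLOW(R') ⊇ FOLLOW(Q) = {a, d, x}. Thus FOLLOW(R') = {a, d, x}.
FOLLOW(P): in Q→x P R' R', P is followed by R' R' with FIRST {ε, a, x}; in Q→x P R' R', the suffix after P is nullable, so FOLLOW(P) ⊇ FOLLOW(Q) = {a, d, x}; in R'→a d d P, the suffix after P is empty, so FOLLOW(P) ⊇ FOLLOW(R') = {a, d, x}; in R'→P Q P (occurrence 1), P is followed by Q P with FIRST {x}; in R'→P Q P (occurrence 2), the suffix after P is empty, so FOLLOW(P) ⊇ FOLLOW(R') = {a, d, x}. Thus FOLLOW(P) = {a, d, x}.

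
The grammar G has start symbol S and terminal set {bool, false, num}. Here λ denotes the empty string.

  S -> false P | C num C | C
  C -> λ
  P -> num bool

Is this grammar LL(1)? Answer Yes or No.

FIRST(S) = {λ, false, num}
FIRST(C) = {λ}
FIRST(P) = {num}
FOLLOW(S) = {$}
FOLLOW(C) = {$, num}
FOLLOW(P) = {$}
Each cell of M receives at most one production.

Yes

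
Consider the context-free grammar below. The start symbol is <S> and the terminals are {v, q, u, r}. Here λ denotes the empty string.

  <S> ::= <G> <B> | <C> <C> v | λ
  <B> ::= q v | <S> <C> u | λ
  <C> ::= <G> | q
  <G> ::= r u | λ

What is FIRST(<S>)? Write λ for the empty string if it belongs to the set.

{λ, q, r, u, v}

FIRST(<G>) = {λ, r}
FIRST(<C>) = {λ, q, r}  (via <G>)
FIRST(<S>) = {λ, q, r, u, v}  (via <G> <B>, <C> <C> v)
FIRST(<B>) = {λ, q, r, u, v}  (via <S> <C> u)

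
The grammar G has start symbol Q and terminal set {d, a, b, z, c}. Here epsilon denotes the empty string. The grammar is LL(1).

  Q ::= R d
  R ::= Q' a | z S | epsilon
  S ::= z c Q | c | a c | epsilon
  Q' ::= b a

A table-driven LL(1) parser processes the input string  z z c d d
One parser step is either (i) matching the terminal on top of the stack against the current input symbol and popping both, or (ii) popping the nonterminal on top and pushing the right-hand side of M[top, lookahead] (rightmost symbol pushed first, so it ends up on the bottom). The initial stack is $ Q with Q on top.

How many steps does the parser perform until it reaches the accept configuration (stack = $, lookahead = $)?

step 1: stack=$ Q  input=z z c d d $  — expand Q ::= R d
step 2: stack=$ d R  input=z z c d d $  — expand R ::= z S
step 3: stack=$ d S z  input=z z c d d $  — match z
step 4: stack=$ d S  input=z c d d $  — expand S ::= z c Q
step 5: stack=$ d Q c z  input=z c d d $  — match z
step 6: stack=$ d Q c  input=c d d $  — match c
step 7: stack=$ d Q  input=d d $  — expand Q ::= R d
step 8: stack=$ d d R  input=d d $  — expand R ::= epsilon
step 9: stack=$ d d  input=d d $  — match d
step 10: stack=$ d  input=d $  — match d
Accept reached after 10 steps.

10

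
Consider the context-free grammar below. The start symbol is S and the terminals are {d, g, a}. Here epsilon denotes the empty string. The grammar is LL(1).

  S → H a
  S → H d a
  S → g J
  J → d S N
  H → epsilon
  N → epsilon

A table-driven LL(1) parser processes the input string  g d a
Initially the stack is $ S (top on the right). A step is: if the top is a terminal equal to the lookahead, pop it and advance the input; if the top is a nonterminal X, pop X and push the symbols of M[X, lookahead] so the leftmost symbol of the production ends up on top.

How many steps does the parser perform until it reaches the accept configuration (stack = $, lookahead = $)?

     Stack    Input    Action
  1  $ S      g d a $  expand S → g J
  2  $ J g    g d a $  match g
  3  $ J      d a $    expand J → d S N
  4  $ N S d  d a $    match d
  5  $ N S    a $      expand S → H a
  6  $ N a H  a $      expand H → epsilon
  7  $ N a    a $      match a
  8  $ N      $        expand N → epsilon
Accept reached after 8 steps.

8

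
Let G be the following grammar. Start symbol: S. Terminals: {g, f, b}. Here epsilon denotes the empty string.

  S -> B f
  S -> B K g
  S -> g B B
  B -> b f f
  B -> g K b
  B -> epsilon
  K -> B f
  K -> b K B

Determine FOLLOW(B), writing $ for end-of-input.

FIRST(B) = {epsilon, b, g}
FIRST(K) = {b, f, g}  (via B f)
FIRST(S) = {b, f, g}  (via B f, B K g)
FOLLOW(S) includes $ since S is the start symbol.
FOLLOW(S): S appears on no right-hand side. Thus FOLLOW(S) = {$}.
FOLLOW(K): in S->B K g, K is followed by g with FIRST {g}; in B->g K b, K is followed by b with FIRST {b}; in K->b K B, K is followed by B with FIRST {epsilon, b, g}; in K->b K B, the suffix after K is nullable (adds nothing new). Thus FOLLOW(K) = {b, g}.
FOLLOW(B): in S->B f, B is followed by f with FIRST {f}; in S->B K g, B is followed by K g with FIRST {b, f, g}; in S->g B B (occurrence 1), B is followed by B with FIRST {epsilon, b, g}; in S->g B B (occurrence 1), the suffix after B is nullable, so FOLLOW(B) ⊇ FOLLOW(S) = {$}; in S->g B B (occurrence 2), the suffix after B is empty, so FOLLOW(B) ⊇ FOLLOW(S) = {$}; in K->B f, B is followed by f with FIRST {f}; in K->b K B, the suffix after B is empty, so FOLLOW(B) ⊇ FOLLOW(K) = {b, g}. Thus FOLLOW(B) = {$, b, f, g}.

{$, b, f, g}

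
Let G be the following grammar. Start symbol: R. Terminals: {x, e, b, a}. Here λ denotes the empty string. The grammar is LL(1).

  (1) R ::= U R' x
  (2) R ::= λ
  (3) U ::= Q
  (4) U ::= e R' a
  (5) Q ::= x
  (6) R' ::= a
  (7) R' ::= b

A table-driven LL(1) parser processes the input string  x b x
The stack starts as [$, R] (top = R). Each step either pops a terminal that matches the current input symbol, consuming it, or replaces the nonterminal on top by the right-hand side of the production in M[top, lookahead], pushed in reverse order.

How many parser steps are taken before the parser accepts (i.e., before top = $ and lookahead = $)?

step 1: stack=$ R  input=x b x $  — expand R ::= U R' x
step 2: stack=$ x R' U  input=x b x $  — expand U ::= Q
step 3: stack=$ x R' Q  input=x b x $  — expand Q ::= x
step 4: stack=$ x R' x  input=x b x $  — match x
step 5: stack=$ x R'  input=b x $  — expand R' ::= b
step 6: stack=$ x b  input=b x $  — match b
step 7: stack=$ x  input=x $  — match x
Accept reached after 7 steps.

7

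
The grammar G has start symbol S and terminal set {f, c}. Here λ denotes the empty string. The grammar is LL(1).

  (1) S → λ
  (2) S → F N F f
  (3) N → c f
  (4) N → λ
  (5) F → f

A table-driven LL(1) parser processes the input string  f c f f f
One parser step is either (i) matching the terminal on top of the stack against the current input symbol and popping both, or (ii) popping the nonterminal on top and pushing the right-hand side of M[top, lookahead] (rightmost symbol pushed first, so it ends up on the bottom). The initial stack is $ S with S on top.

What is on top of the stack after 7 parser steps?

step 1: stack=$ S  input=f c f f f $  — expand S → F N F f
step 2: stack=$ f F N F  input=f c f f f $  — expand F → f
step 3: stack=$ f F N f  input=f c f f f $  — match f
step 4: stack=$ f F N  input=c f f f $  — expand N → c f
step 5: stack=$ f F f c  input=c f f f $  — match c
step 6: stack=$ f F f  input=f f f $  — match f
step 7: stack=$ f F  input=f f $  — expand F → f
Stack after step 7: $ f f (top = f).

f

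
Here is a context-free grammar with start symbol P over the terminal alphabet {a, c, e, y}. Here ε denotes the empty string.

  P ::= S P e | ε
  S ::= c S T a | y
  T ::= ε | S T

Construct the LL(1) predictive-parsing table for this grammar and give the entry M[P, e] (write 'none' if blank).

FIRST(S): from S::=c S T a we get {c}; from S::=y we get {y}. So FIRST(S) = {c, y}.
FIRST(P): from P::=S P e we get {c, y}; from P::=ε we get {ε}. So FIRST(P) = {ε, c, y}.
FIRST(T): from T::=ε we get {ε}; from T::=S T we get {c, y}. So FIRST(T) = {ε, c, y}.
FOLLOW(P) includes $ since P is the start symbol.
FOLLOW(P): in P::=S P e, P is followed by e with FIRST {e}. Thus FOLLOW(P) = {$, e}.
For P ::= S P e: FIRST(S P e) = {c, y}, so it goes in M[P, t] for t ∈ {c, y}.
For P ::= ε: FIRST(ε) = {ε}, so it goes in M[P, t] for t ∈ {}; since ε ∈ FIRST, also for every t ∈ FOLLOW(P) = {$, e}.

P ::= ε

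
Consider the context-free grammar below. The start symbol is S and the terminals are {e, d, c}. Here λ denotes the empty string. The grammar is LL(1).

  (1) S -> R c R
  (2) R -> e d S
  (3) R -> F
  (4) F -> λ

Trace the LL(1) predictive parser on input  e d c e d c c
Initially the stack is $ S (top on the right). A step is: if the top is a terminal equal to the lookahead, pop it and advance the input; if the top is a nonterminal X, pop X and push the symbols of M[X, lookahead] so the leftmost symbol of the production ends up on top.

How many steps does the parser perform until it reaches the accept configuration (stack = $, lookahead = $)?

      Stack        Input            Action
   1  $ S          e d c e d c c $  expand S -> R c R
   2  $ R c R      e d c e d c c $  expand R -> e d S
   3  $ R c S d e  e d c e d c c $  match e
   4  $ R c S d    d c e d c c $    match d
   5  $ R c S      c e d c c $      expand S -> R c R
   6  $ R c R c R  c e d c c $      expand R -> F
   7  $ R c R c F  c e d c c $      expand F -> λ
   8  $ R c R c    c e d c c $      match c
   9  $ R c R      e d c c $        expand R -> e d S
  10  $ R c S d e  e d c c $        match e
  11  $ R c S d    d c c $          match d
  12  $ R c S      c c $            expand S -> R c R
  13  $ R c R c R  c c $            expand R -> F
  14  $ R c R c F  c c $            expand F -> λ
  15  $ R c R c    c c $            match c
  16  $ R c R      c $              expand R -> F
  17  $ R c F      c $              expand F -> λ
  18  $ R c        c $              match c
  19  $ R          $                expand R -> F
  20  $ F          $                expand F -> λ
Accept reached after 20 steps.

20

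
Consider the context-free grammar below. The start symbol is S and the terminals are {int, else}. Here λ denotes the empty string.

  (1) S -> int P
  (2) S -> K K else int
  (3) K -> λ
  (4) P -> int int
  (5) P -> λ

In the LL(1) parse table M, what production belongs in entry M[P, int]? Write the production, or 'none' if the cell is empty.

FIRST(K): from K->λ we get {λ}. So FIRST(K) = {λ}.
FIRST(P): from P->int int we get {int}; from P->λ we get {λ}. So FIRST(P) = {λ, int}.
FIRST(S): from S->int P we get {int}; from S->K K else int we get {else}. So FIRST(S) = {else, int}.
FOLLOW(S) includes $ since S is the start symbol.
FOLLOW(S): S appears on no right-hand side. Thus FOLLOW(S) = {$}.
FOLLOW(P): in S->int P, the suffix after P is empty, so FOLLOW(P) ⊇ FOLLOW(S) = {$}. Thus FOLLOW(P) = {$}.
For P -> int int: FIRST(int int) = {int}, so it goes in M[P, t] for t ∈ {int}.
For P -> λ: FIRST(λ) = {λ}, so it goes in M[P, t] for t ∈ {}; since λ ∈ FIRST, also for every t ∈ FOLLOW(P) = {$}.

P -> int int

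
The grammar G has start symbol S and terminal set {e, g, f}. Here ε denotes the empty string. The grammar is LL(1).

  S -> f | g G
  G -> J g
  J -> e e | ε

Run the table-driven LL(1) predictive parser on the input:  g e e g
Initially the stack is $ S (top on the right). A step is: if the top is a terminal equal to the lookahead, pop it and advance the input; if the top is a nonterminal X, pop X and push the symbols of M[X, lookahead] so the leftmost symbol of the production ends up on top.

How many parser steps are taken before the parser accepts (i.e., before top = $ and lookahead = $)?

7

step 1: stack=$ S  input=g e e g $  — expand S -> g G
step 2: stack=$ G g  input=g e e g $  — match g
step 3: stack=$ G  input=e e g $  — expand G -> J g
step 4: stack=$ g J  input=e e g $  — expand J -> e e
step 5: stack=$ g e e  input=e e g $  — match e
step 6: stack=$ g e  input=e g $  — match e
step 7: stack=$ g  input=g $  — match g
Accept reached after 7 steps.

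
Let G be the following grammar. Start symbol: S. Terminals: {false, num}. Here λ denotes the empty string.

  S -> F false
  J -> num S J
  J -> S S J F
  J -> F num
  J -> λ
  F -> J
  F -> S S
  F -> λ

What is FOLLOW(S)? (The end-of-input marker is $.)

FIRST(S) = {false, num}  (via F false)
FIRST(J) = {λ, false, num}  (via S S J F, F num)
FIRST(F) = {λ, false, num}  (via J, S S)
FOLLOW(S) includes $ since S is the start symbol.
FOLLOW(S): in J->num S J, S is followed by J with FIRST {λ, false, num}; in J->num S J, the suffix after S is nullable, so FOLLOW(S) ⊇ FOLLOW(J) = {false, num}; in J->S S J F (occurrence 1), S is followed by S J F with FIRST {false, num}; in J->S S J F (occurrence 2), S is followed by J F with FIRST {λ, false, num}; in J->S S J F (occurrence 2), the suffix after S is nullable, so FOLLOW(S) ⊇ FOLLOW(J) = {false, num}; in F->S S (occurrence 1), S is followed by S with FIRST {false, num}; in F->S S (occurrence 2), the suffix after S is empty, so FOLLOW(S) ⊇ FOLLOW(F) = {false, num}. Thus FOLLOW(S) = {$, false, num}.
FOLLOW(J): in J->num S J, the suffix after J is empty (adds nothing new); in J->S S J F, J is followed by F with FIRST {λ, false, num}; in J->S S J F, the suffix after J is nullable (adds nothing new); in F->J, the suffix after J is empty, so FOLLOW(J) ⊇ FOLLOW(F) = {false, num}. Thus FOLLOW(J) = {false, num}.
FOLLOW(F): in S->F false, F is followed by false with FIRST {false}; in J->S S J F, the suffix after F is empty, so FOLLOW(F) ⊇ FOLLOW(J) = {false, num}; in J->F num, F is followed by num with FIRST {num}. Thus FOLLOW(F) = {false, num}.

{$, false, num}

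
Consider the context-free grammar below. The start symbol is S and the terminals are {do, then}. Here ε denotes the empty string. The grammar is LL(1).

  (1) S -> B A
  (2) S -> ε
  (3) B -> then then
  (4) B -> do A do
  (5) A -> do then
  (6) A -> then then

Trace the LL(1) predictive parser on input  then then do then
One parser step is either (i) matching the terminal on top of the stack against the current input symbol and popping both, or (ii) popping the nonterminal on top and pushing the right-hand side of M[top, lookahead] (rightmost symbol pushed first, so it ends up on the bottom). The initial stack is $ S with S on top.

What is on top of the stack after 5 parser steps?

do

step 1: stack=$ S  input=then then do then $  — expand S -> B A
step 2: stack=$ A B  input=then then do then $  — expand B -> then then
step 3: stack=$ A then then  input=then then do then $  — match then
step 4: stack=$ A then  input=then do then $  — match then
step 5: stack=$ A  input=do then $  — expand A -> do then
Stack after step 5: $ then do (top = do).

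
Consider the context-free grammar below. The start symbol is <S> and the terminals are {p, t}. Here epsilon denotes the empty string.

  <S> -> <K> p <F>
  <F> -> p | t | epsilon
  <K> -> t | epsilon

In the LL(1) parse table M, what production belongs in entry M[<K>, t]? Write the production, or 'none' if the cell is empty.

FIRST(<F>) = {epsilon, p, t}
FIRST(<K>) = {epsilon, t}
FIRST(<S>) = {p, t}  (via <K> p <F>)
FOLLOW(<S>) includes $ since <S> is the start symbol.
FOLLOW(<K>): in <S>-><K> p <F>, <K> is followed by p <F> with FIRST {p}. Thus FOLLOW(<K>) = {p}.
For <K> -> t: FIRST(t) = {t}, so it goes in M[<K>, t] for t ∈ {t}.
For <K> -> epsilon: FIRST(epsilon) = {epsilon}, so it goes in M[<K>, t] for t ∈ {}; since epsilon ∈ FIRST, also for every t ∈ FOLLOW(<K>) = {p}.

<K> -> t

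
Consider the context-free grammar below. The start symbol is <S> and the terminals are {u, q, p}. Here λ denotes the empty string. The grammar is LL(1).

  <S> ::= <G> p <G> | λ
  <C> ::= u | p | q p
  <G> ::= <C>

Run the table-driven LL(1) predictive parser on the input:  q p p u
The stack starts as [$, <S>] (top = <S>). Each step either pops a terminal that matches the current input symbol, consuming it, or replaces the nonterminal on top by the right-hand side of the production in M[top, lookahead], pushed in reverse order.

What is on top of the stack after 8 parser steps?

step 1: stack=$ <S>  input=q p p u $  — expand <S> ::= <G> p <G>
step 2: stack=$ <G> p <G>  input=q p p u $  — expand <G> ::= <C>
step 3: stack=$ <G> p <C>  input=q p p u $  — expand <C> ::= q p
step 4: stack=$ <G> p p q  input=q p p u $  — match q
step 5: stack=$ <G> p p  input=p p u $  — match p
step 6: stack=$ <G> p  input=p u $  — match p
step 7: stack=$ <G>  input=u $  — expand <G> ::= <C>
step 8: stack=$ <C>  input=u $  — expand <C> ::= u
Stack after step 8: $ u (top = u).

u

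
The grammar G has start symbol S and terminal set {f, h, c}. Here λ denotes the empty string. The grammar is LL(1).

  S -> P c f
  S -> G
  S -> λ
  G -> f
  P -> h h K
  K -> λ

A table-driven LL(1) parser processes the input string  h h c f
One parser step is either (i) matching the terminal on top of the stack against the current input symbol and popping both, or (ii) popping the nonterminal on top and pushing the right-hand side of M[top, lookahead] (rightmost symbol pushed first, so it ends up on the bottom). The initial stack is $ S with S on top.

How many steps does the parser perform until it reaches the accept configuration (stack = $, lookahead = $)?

7

     Stack        Input      Action
  1  $ S          h h c f $  expand S -> P c f
  2  $ f c P      h h c f $  expand P -> h h K
  3  $ f c K h h  h h c f $  match h
  4  $ f c K h    h c f $    match h
  5  $ f c K      c f $      expand K -> λ
  6  $ f c        c f $      match c
  7  $ f          f $        match f
Accept reached after 7 steps.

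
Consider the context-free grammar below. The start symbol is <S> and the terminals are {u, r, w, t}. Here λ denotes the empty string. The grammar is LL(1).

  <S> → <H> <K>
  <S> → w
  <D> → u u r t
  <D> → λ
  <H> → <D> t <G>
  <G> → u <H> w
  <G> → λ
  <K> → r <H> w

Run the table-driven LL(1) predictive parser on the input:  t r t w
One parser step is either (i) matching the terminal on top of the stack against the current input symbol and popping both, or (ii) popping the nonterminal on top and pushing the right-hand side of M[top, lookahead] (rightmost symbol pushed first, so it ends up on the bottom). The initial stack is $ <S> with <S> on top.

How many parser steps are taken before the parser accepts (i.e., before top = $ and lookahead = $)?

12

step 1: stack=$ <S>  input=t r t w $  — expand <S> → <H> <K>
step 2: stack=$ <K> <H>  input=t r t w $  — expand <H> → <D> t <G>
step 3: stack=$ <K> <G> t <D>  input=t r t w $  — expand <D> → λ
step 4: stack=$ <K> <G> t  input=t r t w $  — match t
step 5: stack=$ <K> <G>  input=r t w $  — expand <G> → λ
step 6: stack=$ <K>  input=r t w $  — expand <K> → r <H> w
step 7: stack=$ w <H> r  input=r t w $  — match r
step 8: stack=$ w <H>  input=t w $  — expand <H> → <D> t <G>
step 9: stack=$ w <G> t <D>  input=t w $  — expand <D> → λ
step 10: stack=$ w <G> t  input=t w $  — match t
step 11: stack=$ w <G>  input=w $  — expand <G> → λ
step 12: stack=$ w  input=w $  — match w
Accept reached after 12 steps.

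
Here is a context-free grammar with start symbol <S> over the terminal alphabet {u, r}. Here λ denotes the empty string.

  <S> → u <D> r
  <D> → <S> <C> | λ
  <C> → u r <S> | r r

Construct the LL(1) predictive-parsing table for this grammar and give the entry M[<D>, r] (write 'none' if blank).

FIRST(<S>): from <S>→u <D> r we get {u}. So FIRST(<S>) = {u}.
FIRST(<C>): from <C>→u r <S> we get {u}; from <C>→r r we get {r}. So FIRST(<C>) = {r, u}.
FIRST(<D>): from <D>→<S> <C> we get {u}; from <D>→λ we get {λ}. So FIRST(<D>) = {λ, u}.
FOLLOW(<S>) includes $ since <S> is the start symbol.
FOLLOW(<D>): in <S>→u <D> r, <D> is followed by r with FIRST {r}. Thus FOLLOW(<D>) = {r}.
For <D> → <S> <C>: FIRST(<S> <C>) = {u}, so it goes in M[<D>, t] for t ∈ {u}.
For <D> → λ: FIRST(λ) = {λ}, so it goes in M[<D>, t] for t ∈ {}; since λ ∈ FIRST, also for every t ∈ FOLLOW(<D>) = {r}.

<D> → λ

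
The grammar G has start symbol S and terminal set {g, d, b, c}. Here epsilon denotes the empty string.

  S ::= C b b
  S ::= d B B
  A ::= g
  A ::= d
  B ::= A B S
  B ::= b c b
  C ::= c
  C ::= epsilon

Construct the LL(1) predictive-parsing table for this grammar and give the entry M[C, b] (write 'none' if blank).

C ::= epsilon

FIRST(A) = {d, g}
FIRST(C) = {epsilon, c}
FIRST(S) = {b, c, d}  (via C b b)
FIRST(B) = {b, d, g}  (via A B S)
FOLLOW(S) includes $ since S is the start symbol.
FOLLOW(C): in S::=C b b, C is followed by b b with FIRST {b}. Thus FOLLOW(C) = {b}.
For C ::= c: FIRST(c) = {c}, so it goes in M[C, t] for t ∈ {c}.
For C ::= epsilon: FIRST(epsilon) = {epsilon}, so it goes in M[C, t] for t ∈ {}; since epsilon ∈ FIRST, also for every t ∈ FOLLOW(C) = {b}.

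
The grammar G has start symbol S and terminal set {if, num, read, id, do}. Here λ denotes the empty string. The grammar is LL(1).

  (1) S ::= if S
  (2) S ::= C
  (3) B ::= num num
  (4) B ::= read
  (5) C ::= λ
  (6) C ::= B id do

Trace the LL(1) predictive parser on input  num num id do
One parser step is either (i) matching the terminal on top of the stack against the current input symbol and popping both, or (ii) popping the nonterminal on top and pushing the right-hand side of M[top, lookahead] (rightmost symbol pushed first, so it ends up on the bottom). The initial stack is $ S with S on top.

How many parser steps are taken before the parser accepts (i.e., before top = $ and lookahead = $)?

     Stack            Input            Action
  1  $ S              num num id do $  expand S ::= C
  2  $ C              num num id do $  expand C ::= B id do
  3  $ do id B        num num id do $  expand B ::= num num
  4  $ do id num num  num num id do $  match num
  5  $ do id num      num id do $      match num
  6  $ do id          id do $          match id
  7  $ do             do $             match do
Accept reached after 7 steps.

7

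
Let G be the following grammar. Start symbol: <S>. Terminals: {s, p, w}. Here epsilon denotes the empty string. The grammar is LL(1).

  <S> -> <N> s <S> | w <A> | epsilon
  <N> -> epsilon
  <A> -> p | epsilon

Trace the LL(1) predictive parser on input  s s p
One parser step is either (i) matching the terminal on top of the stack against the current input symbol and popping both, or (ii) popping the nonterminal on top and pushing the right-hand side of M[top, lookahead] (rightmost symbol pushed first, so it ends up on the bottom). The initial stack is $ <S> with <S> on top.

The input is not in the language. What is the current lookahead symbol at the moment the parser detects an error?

step 1: stack=$ <S>  input=s s p $  — expand <S> -> <N> s <S>
step 2: stack=$ <S> s <N>  input=s s p $  — expand <N> -> epsilon
step 3: stack=$ <S> s  input=s s p $  — match s
step 4: stack=$ <S>  input=s p $  — expand <S> -> <N> s <S>
step 5: stack=$ <S> s <N>  input=s p $  — expand <N> -> epsilon
step 6: stack=$ <S> s  input=s p $  — match s
step 7: stack=$ <S>  input=p $  — error: M[<S>, p] is empty

p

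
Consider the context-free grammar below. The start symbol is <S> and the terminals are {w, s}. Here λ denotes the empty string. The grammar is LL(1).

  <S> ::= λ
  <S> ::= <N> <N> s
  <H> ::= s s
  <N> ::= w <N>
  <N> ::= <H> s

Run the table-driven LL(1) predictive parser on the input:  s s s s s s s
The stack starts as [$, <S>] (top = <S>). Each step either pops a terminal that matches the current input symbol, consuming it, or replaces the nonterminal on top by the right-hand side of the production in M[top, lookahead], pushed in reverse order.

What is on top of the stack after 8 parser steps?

     Stack          Input            Action
  1  $ <S>          s s s s s s s $  expand <S> ::= <N> <N> s
  2  $ s <N> <N>    s s s s s s s $  expand <N> ::= <H> s
  3  $ s <N> s <H>  s s s s s s s $  expand <H> ::= s s
  4  $ s <N> s s s  s s s s s s s $  match s
  5  $ s <N> s s    s s s s s s $    match s
  6  $ s <N> s      s s s s s $      match s
  7  $ s <N>        s s s s $        expand <N> ::= <H> s
  8  $ s s <H>      s s s s $        expand <H> ::= s s
Stack after step 8: $ s s s s (top = s).

s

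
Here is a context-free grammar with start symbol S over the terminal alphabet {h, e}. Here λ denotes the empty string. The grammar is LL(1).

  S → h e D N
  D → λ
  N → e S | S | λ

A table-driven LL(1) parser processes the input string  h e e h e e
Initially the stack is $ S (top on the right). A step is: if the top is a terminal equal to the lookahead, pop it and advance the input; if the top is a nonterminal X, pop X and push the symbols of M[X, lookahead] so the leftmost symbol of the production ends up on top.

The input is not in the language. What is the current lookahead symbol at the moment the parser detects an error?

step 1: stack=$ S  input=h e e h e e $  — expand S → h e D N
step 2: stack=$ N D e h  input=h e e h e e $  — match h
step 3: stack=$ N D e  input=e e h e e $  — match e
step 4: stack=$ N D  input=e h e e $  — expand D → λ
step 5: stack=$ N  input=e h e e $  — expand N → e S
step 6: stack=$ S e  input=e h e e $  — match e
step 7: stack=$ S  input=h e e $  — expand S → h e D N
step 8: stack=$ N D e h  input=h e e $  — match h
step 9: stack=$ N D e  input=e e $  — match e
step 10: stack=$ N D  input=e $  — expand D → λ
step 11: stack=$ N  input=e $  — expand N → e S
step 12: stack=$ S e  input=e $  — match e
step 13: stack=$ S  input=$  — error: M[S, $] is empty

$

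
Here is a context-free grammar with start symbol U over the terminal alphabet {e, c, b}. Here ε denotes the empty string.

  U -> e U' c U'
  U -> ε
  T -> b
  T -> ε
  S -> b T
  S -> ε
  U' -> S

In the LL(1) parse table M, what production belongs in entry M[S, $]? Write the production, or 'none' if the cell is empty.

S -> ε

FIRST(U): from U->e U' c U' we get {e}; from U->ε we get {ε}. So FIRST(U) = {ε, e}.
FIRST(T): from T->b we get {b}; from T->ε we get {ε}. So FIRST(T) = {ε, b}.
FIRST(S): from S->b T we get {b}; from S->ε we get {ε}. So FIRST(S) = {ε, b}.
FIRST(U'): from U'->S we get {ε, b}. So FIRST(U') = {ε, b}.
FOLLOW(U) includes $ since U is the start symbol.
FOLLOW(U'): in U->e U' c U' (occurrence 1), U' is followed by c U' with FIRST {c}; in U->e U' c U' (occurrence 2), the suffix after U' is empty, so FOLLOW(U') ⊇ FOLLOW(U) = {$}. Thus FOLLOW(U') = {$, c}.
FOLLOW(S): in U'->S, the suffix after S is empty, so FOLLOW(S) ⊇ FOLLOW(U') = {$, c}. Thus FOLLOW(S) = {$, c}.
For S -> b T: FIRST(b T) = {b}, so it goes in M[S, t] for t ∈ {b}.
For S -> ε: FIRST(ε) = {ε}, so it goes in M[S, t] for t ∈ {}; since ε ∈ FIRST, also for every t ∈ FOLLOW(S) = {$, c}.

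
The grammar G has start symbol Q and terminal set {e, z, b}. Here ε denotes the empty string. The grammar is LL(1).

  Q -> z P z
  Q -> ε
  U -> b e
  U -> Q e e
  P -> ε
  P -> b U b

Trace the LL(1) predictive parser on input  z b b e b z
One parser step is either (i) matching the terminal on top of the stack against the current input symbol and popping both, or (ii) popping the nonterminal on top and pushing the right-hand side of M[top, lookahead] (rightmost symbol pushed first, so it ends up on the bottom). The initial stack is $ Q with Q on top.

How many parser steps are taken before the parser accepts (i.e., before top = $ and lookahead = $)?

     Stack      Input          Action
  1  $ Q        z b b e b z $  expand Q -> z P z
  2  $ z P z    z b b e b z $  match z
  3  $ z P      b b e b z $    expand P -> b U b
  4  $ z b U b  b b e b z $    match b
  5  $ z b U    b e b z $      expand U -> b e
  6  $ z b e b  b e b z $      match b
  7  $ z b e    e b z $        match e
  8  $ z b      b z $          match b
  9  $ z        z $            match z
Accept reached after 9 steps.

9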